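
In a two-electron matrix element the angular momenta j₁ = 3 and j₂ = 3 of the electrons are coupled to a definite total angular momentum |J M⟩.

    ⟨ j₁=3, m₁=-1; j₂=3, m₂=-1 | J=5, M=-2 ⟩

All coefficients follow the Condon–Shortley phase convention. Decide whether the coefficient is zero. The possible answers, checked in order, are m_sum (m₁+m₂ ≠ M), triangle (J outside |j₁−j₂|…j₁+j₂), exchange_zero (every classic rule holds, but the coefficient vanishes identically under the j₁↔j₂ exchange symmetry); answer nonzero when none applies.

exchange_zero

m-sum: m₁+m₂ = -1+(-1) = -2, M = -2  ✓
triangle: |j₁−j₂| = 0 ≤ J = 5 ≤ j₁+j₂ = 6  ✓
exchange: j₁=j₂ and m₁=m₂, and (−1)^(j₁+j₂−J) = (−1)^1 = −1 forces ⟨j₁m₁;j₂m₂|JM⟩ = −⟨j₂m₂;j₁m₁|JM⟩ = −⟨j₁m₁;j₂m₂|JM⟩ ⇒ the coefficient vanishes identically
Racah sum check: Σ_k collapses to 0 ⇒ CG = 0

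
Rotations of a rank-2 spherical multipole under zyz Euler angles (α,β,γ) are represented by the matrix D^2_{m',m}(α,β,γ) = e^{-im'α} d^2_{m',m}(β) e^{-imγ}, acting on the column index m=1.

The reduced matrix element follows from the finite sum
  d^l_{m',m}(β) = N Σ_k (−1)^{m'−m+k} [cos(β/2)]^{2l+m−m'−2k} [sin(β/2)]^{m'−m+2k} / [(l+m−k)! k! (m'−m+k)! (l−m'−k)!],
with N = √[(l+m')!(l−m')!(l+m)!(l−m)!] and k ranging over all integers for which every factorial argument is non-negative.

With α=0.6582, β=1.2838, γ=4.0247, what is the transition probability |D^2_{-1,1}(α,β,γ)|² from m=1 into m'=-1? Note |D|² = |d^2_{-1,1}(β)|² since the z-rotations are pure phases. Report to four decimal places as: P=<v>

Split into d^2_{-1,1}(β=1.2838) × two z-phases.
With c≡cos(β/2)=0.800960 and s≡sin(β/2)=0.598718, N=[1·6·6·1]^{1/2}=6.000000
The bounds max(0,m−m')=2 and min(l+m,l−m')=3 give 2 terms
  k=2: (−1)^0·6.0000/(2)·0.8010^2·0.5987^2 = +0.689902
  k=3: (−1)^1·6.0000/(6)·0.8010^0·0.5987^4 = -0.128496
d^2_{-1,1}(1.2838) = +0.689902 -0.128496 = +0.561406
|D^2_{-1,1}|² = |d^2_{-1,1}(β)|² = (+0.561406)² = 0.315177 (the z-rotation phases have unit modulus)

P=0.3152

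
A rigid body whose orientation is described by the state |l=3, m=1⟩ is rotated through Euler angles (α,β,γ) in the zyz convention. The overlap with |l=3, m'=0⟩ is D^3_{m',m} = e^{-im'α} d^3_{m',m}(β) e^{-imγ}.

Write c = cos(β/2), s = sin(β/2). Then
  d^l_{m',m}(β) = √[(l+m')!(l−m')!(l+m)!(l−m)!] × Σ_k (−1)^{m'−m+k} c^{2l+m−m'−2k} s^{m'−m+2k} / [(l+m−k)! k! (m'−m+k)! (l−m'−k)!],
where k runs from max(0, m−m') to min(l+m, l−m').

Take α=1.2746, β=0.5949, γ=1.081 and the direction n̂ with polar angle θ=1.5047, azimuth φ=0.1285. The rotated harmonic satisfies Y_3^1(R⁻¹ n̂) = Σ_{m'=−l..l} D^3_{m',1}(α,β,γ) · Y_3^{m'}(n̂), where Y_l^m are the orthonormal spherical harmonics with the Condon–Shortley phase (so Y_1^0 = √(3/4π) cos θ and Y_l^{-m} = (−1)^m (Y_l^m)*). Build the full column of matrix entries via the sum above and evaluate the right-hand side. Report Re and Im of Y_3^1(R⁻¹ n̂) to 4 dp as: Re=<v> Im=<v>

Re=-0.1265 Im=-0.1334

Need the full column D^3_{m',1} for m'=−3..3 at α=1.2746, β=0.5949, γ=1.0810.
cos(β/2)=0.956087, sin(β/2)=0.293083
d^3_{-3,1}: single k=4 term ⇒ +0.026122;  D = -0.024072+0.010143i
d^3_{-2,1}: k∈[3..4] ⇒ +0.139154 -0.006538 = +0.132616;  D = +0.013582+0.131918i
d^3_{-1,1}: k∈[2..4] ⇒ +0.430648 -0.053957 +0.000634 = +0.377325;  D = +0.370276+0.072595i
d^3_{0,1}: k∈[1..3] ⇒ +0.811089 -0.228653 +0.007162 = +0.589598;  D = +0.277374-0.520278i
d^3_{1,1}: k∈[0..2] ⇒ +0.763808 -0.574197 +0.040468 = +0.230079;  D = -0.162593-0.162787i
d^3_{2,1}: k∈[0..1] ⇒ -0.740419 +0.139154 = -0.601266;  D = +0.530910-0.282232i
d^3_{3,1}: single k=0 term ⇒ +0.277982;  D = +0.053157+0.272852i
Y_3^{m'}(θ=1.5047,φ=0.1285) and Σ D·Y over m':
  (-0.0241+0.0101i)·(+0.3841-0.1559i)  (+0.0136+0.1319i)·(+0.0650-0.0171i)  (+0.3703+0.0726i)·(-0.3128+0.0404i)  (+0.2774-0.5203i)·(-0.0734+0.0000i)  (-0.1626-0.1628i)·(+0.3128+0.0404i)  (+0.5309-0.2822i)·(+0.0650+0.0171i)  (+0.0532+0.2729i)·(-0.3841-0.1559i)
Y_3^1(R⁻¹ n̂) = -0.126506-0.133417i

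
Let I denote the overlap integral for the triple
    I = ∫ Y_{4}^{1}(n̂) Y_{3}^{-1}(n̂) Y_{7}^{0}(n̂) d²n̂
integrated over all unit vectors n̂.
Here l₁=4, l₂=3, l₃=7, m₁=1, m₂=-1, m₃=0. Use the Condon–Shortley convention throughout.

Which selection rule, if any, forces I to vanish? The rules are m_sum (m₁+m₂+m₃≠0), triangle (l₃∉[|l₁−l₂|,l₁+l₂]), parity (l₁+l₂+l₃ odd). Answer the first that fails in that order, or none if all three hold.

Σmᵢ = 0  ✓
l₃∈[|l₁−l₂|,l₁+l₂]=[1,7], have l₃=7  ✓
Σlᵢ = 14 ⇒ even  ✓

none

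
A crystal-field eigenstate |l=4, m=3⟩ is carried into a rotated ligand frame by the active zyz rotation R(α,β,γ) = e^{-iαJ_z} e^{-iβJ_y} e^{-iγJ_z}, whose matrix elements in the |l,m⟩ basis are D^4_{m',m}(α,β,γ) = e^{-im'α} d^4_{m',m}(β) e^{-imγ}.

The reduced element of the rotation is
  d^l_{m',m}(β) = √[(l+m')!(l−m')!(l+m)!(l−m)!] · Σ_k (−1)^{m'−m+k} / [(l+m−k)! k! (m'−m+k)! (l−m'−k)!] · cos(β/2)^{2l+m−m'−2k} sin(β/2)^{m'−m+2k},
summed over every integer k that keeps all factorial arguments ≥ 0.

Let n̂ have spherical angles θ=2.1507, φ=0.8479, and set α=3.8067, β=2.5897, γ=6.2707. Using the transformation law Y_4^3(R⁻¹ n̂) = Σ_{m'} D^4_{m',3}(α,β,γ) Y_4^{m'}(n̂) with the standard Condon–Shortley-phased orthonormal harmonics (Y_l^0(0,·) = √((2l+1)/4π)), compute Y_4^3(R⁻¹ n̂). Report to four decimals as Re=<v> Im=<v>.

Re=-0.0403 Im=0.0180

Need the full column D^4_{m',3} for m'=−4..4 at α=3.8067, β=2.5897, γ=6.2707.
cos(β/2)=0.272458, sin(β/2)=0.962168
d^4_{-4,3}: single k=7 term ⇒ +0.588301;  D = -0.531334+0.252552i
d^4_{-3,3}: k∈[6..7] ⇒ +0.412288 -0.734525 = -0.322237;  D = -0.143628+0.288457i
d^4_{-2,3}: k∈[5..6] ⇒ +0.187213 -0.778249 = -0.591036;  D = -0.119231-0.578885i
d^4_{-1,3}: k∈[4..5] ⇒ +0.062477 -0.467491 = -0.405014;  D = +0.309102+0.261710i
d^4_{0,3}: k∈[3..4] ⇒ +0.015824 -0.197340 = -0.181516;  D = -0.181389-0.006797i
d^4_{1,3}: k∈[2..3] ⇒ +0.003006 -0.062477 = -0.059471;  D = +0.048136-0.034924i
d^4_{2,3}: k∈[1..2] ⇒ +0.000401 -0.015012 = -0.014611;  D = -0.004010+0.014049i
d^4_{3,3}: k∈[0..1] ⇒ +0.000030 -0.002651 = -0.002621;  D = -0.000989-0.002427i
d^4_{4,3}: single k=0 term ⇒ -0.000303;  D = +0.000263+0.000150i
Y_4^{m'}(θ=2.1507,φ=0.8479) and Σ D·Y over m':
  (-0.5313+0.2526i)·(-0.2100+0.0536i)  (-0.1436+0.2885i)·(+0.3318+0.2260i)  (-0.1192-0.5789i)·(-0.0322-0.2559i)  (+0.3091+0.2617i)·(+0.1289-0.1461i)  (-0.1814-0.0068i)·(-0.3017+0.0000i)  (+0.0481-0.0349i)·(-0.1289-0.1461i)  (-0.0040+0.0140i)·(-0.0322+0.2559i)  (-0.0010-0.0024i)·(-0.3318+0.2260i)  (+0.0003+0.0002i)·(-0.2100-0.0536i)
Y_4^3(R⁻¹ n̂) = -0.040271+0.018022i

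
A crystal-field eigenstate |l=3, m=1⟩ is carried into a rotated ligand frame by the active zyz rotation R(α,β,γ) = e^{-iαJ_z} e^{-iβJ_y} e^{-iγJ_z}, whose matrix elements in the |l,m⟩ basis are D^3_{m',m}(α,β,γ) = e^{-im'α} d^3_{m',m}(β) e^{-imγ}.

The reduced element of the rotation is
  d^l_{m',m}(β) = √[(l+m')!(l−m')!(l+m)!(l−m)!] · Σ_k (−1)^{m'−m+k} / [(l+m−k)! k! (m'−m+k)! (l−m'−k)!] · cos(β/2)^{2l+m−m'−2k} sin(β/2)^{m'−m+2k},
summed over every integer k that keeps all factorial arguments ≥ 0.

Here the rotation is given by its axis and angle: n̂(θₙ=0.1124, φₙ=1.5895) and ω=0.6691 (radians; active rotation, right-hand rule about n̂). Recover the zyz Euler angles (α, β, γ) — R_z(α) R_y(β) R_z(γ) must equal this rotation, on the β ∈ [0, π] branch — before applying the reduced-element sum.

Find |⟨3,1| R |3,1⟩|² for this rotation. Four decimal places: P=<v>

P=0.9705

Axis–angle → zyz. n̂ = (sinθₙcosφₙ, sinθₙsinφₙ, cosθₙ) = (-0.002098, +0.112144, +0.993690), ω = 0.6691.
R = I cosω + sinω [n̂]ₓ + (1−cosω) n̂n̂ᵀ gives
  R = [+0.784381, -0.616417, +0.069111; +0.616315, +0.787092, +0.025329; -0.070010, +0.022727, +0.997287]
β = atan2(√(R₁₃²+R₂₃²), R₃₃) = 0.073673; α = atan2(R₂₃, R₁₃) mod 2π = 0.351295; γ = atan2(R₃₂, −R₃₁) mod 2π = 0.313888
D^3_{1,1}(0.3513,0.0737,0.3139) = e^{-i·1·0.3513}·d^3_{1,1}(0.0737)·e^{-i·1·0.3139}. Compute d first:
With c≡cos(β/2)=0.999322 and s≡sin(β/2)=0.036828, N=[24·2·24·2]^{1/2}=48.000000
k: max(0,(1)−(1))=0 … min(3+(1),3−(1))=2
  k=0: (−1)^0·48.0000/(48)·0.9993^6·0.0368^0 = +0.995937
  k=1: (−1)^1·48.0000/(6)·0.9993^4·0.0368^2 = -0.010821
  k=2: (−1)^2·48.0000/(8)·0.9993^2·0.0368^4 = +0.000011
d^3_{1,1}(0.0737) = +0.995937 -0.010821 +0.000011 = +0.985126
|D^3_{1,1}|² = |d^3_{1,1}(β)|² = (+0.985126)² = 0.970474 (the z-rotation phases have unit modulus)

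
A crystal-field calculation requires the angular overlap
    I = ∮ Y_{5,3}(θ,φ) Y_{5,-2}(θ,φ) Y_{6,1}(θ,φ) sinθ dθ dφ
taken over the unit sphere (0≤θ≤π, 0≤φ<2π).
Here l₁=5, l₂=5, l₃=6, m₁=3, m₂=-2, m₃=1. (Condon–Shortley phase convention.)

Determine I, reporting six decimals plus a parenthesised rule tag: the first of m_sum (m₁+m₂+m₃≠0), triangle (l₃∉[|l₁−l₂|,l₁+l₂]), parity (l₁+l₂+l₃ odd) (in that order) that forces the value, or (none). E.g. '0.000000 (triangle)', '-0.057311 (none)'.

Σmᵢ = 2 ≠ 0, so the φ-integral vanishes; I = 0

0.000000 (m_sum)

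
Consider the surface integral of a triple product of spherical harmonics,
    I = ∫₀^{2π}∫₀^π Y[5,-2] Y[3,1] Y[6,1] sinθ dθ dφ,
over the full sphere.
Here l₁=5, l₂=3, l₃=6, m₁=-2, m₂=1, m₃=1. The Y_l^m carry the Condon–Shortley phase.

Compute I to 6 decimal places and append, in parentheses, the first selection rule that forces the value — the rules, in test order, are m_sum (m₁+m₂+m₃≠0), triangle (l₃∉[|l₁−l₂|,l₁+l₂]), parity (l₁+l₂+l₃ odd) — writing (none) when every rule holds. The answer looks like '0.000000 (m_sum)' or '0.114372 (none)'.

0.080575 (none)

m-sum 0 ✓  L=14 even ✓  2≤6≤8 ✓
Π(2lᵢ+1) = 11×7×13 = 1001
triangle coeff Δ(5,3,6) = 1/675675
Σ_t [0,2]: t=0:+1/8640 t=1:−1/2304 t=2:+1/8640 = -7/34560
(3j)²=7/429 [(5 3 6; 0 0 0)], sign=-1
Σ_t [0,2]: t=0:+1/241920 t=1:−1/8640 t=2:+1/5760 = 1/16128
(3j)²=5/1001 [(5 3 6; -2 1 1)], sign=-1
⇒ 4πI² = 35/429
I = (+1)√(35/429/(4π)) = 0.08057502
No selection rule forces the value: the integral is nonzero (none).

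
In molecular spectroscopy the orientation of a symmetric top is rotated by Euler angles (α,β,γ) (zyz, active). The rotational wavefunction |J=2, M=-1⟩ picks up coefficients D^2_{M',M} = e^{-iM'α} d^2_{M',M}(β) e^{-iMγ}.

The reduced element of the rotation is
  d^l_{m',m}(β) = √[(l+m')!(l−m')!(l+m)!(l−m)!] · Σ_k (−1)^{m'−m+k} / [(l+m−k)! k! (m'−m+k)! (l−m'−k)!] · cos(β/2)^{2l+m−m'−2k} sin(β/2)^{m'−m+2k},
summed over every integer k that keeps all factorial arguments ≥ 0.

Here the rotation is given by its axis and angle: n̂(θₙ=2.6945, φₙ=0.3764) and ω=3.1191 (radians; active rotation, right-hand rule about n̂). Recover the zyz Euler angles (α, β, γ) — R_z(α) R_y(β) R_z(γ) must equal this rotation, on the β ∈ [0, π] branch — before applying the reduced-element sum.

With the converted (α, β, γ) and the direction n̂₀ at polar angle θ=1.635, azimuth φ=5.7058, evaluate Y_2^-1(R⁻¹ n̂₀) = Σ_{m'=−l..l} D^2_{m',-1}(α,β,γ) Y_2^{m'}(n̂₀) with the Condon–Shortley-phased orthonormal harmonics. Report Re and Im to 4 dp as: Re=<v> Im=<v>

Axis–angle → zyz. n̂ = (sinθₙcosφₙ, sinθₙsinφₙ, cosθₙ) = (+0.402079, +0.158919, -0.901708), ω = 3.1191.
R = I cosω + sinω [n̂]ₓ + (1−cosω) n̂n̂ᵀ gives
  R = [-0.676453, +0.148060, -0.721450; +0.107500, -0.949243, -0.295605; -0.728598, -0.277519, +0.626202]
β = atan2(√(R₁₃²+R₂₃²), R₃₃) = 0.894125; α = atan2(R₂₃, R₁₃) mod 2π = 3.530465; γ = atan2(R₃₂, −R₃₁) mod 2π = 5.919257
Need the full column D^2_{m',-1} for m'=−2..2 at α=3.5305, β=0.8941, γ=5.9193.
cos(β/2)=0.901721, sin(β/2)=0.432318
d^2_{-2,-1}: single k=1 term ⇒ +0.633943;  D = +0.580434+0.254913i
d^2_{-1,-1}: k∈[0..1] ⇒ +0.661133 -0.455904 = +0.205229;  D = -0.205165-0.005119i
d^2_{0,-1}: k∈[0..1] ⇒ -0.776419 +0.178467 = -0.597951;  D = -0.558789+0.212839i
d^2_{1,-1}: k∈[0..1] ⇒ +0.455904 -0.034931 = +0.420972;  D = -0.307216+0.287812i
d^2_{2,-1}: single k=0 term ⇒ -0.145718;  D = -0.060630+0.132506i
Y_2^{m'}(θ=1.635,φ=5.7058) and Σ D·Y over m':
  (+0.5804+0.2549i)·(+0.1555+0.3519i)  (-0.2052-0.0051i)·(-0.0414-0.0270i)  (-0.5588+0.2128i)·(-0.3115+0.0000i)  (-0.3072+0.2878i)·(+0.0414-0.0270i)  (-0.0606+0.1325i)·(+0.1555-0.3519i)
Y_2^-1(R⁻¹ n̂) = +0.215202+0.245477i

Re=0.2152 Im=0.2455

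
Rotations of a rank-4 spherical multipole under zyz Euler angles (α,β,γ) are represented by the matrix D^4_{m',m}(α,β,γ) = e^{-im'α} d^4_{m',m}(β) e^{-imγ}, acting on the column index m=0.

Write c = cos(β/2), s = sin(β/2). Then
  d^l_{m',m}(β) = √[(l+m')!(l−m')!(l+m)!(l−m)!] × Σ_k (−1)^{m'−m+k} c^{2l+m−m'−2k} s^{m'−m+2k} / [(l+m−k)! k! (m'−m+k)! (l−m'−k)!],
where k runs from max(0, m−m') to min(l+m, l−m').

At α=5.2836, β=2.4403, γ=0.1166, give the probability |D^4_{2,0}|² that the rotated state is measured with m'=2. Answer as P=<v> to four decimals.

P=0.2579

First d^4_{2,0}(β=2.4403), then the phase factors e^{-i(2)α} and e^{-i(0)γ}:
With c≡cos(β/2)=0.343505 and s≡sin(β/2)=0.939151, N=[720·2·24·24]^{1/2}=910.735966
The bounds max(0,m−m')=0 and min(l+m,l−m')=2 give 3 terms
  k=0: (−1)^2·910.7360/(96)·0.3435^6·0.9392^2 = +0.013746
  k=1: (−1)^3·910.7360/(36)·0.3435^4·0.9392^4 = -0.274008
  k=2: (−1)^4·910.7360/(96)·0.3435^2·0.9392^6 = +0.768067
d^4_{2,0}(2.4403) = +0.013746 -0.274008 +0.768067 = +0.507806
|D^4_{2,0}|² = |d^4_{2,0}(β)|² = (+0.507806)² = 0.257867 (the z-rotation phases have unit modulus)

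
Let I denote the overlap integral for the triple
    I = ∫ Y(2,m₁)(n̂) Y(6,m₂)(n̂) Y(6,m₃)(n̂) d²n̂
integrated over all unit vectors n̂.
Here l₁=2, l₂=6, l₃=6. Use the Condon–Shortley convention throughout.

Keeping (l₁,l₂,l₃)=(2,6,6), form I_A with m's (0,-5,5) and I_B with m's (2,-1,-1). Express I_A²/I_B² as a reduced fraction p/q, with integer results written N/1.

l's match ⇒ only the (l;m) 3-j factors differ between A and B.
A: triangle coeff Δ(2,6,6) = 1/90090; Σ_t [0,1]: t=0:+1/1451520 t=1:−1/3628800 = 1/2419200; (3j)²=11/910 [(2 6 6; 0 -5 5)], sign=-1
B: triangle coeff Δ(2,6,6) = 1/90090; Σ_t [0,0]: t=0:+1/57600 = 1/57600; (3j)²=21/715 [(2 6 6; 2 -1 -1)], sign=-1
I_A²/I_B² = (11/910)/(21/715) = 121/294

121/294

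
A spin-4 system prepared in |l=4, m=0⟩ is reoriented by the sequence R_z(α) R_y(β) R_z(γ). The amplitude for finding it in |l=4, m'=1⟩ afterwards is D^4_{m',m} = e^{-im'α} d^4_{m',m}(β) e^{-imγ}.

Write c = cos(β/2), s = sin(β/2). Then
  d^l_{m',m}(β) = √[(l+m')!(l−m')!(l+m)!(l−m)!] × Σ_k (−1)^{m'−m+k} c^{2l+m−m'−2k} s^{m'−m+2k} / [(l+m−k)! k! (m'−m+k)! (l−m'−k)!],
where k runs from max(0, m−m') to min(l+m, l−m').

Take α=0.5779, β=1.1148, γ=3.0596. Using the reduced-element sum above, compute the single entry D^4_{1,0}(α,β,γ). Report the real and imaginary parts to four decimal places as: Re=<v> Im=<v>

First d^4_{1,0}(β=1.1148), then the phase factors e^{-i(1)α} and e^{-i(0)γ}:
With c≡cos(β/2)=0.848633 and s≡sin(β/2)=0.528982, N=[120·6·24·24]^{1/2}=643.987578
Admissible k: 0..3 (factorial args all ≥0)
  k=0: (−1)^1·643.9876/(144)·0.8486^7·0.5290^1 = -0.749887
  k=1: (−1)^2·643.9876/(24)·0.8486^5·0.5290^3 = +1.748188
  k=2: (−1)^3·643.9876/(24)·0.8486^3·0.5290^5 = -0.679249
  k=3: (−1)^4·643.9876/(144)·0.8486^1·0.5290^7 = +0.043986
d^4_{1,0}(1.1148) = -0.749887 +1.748188 -0.679249 +0.043986 = +0.363038
Attach z-rotation phases: D = e^{-i(1)(0.5779)}·(+0.363038)·e^{-i(0)(3.0596)} = +0.304085-0.198315i

Re=0.3041 Im=-0.1983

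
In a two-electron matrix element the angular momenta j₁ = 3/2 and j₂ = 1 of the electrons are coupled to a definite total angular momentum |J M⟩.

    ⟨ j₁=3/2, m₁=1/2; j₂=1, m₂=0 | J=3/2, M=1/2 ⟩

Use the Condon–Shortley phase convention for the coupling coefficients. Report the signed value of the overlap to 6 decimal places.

+√(1/15) ≈ +0.258199

√[4·1!2!1!/5! · 2!1!1!1!2!1!] = √(4/15)
  +(−1)^0/∏(0,1,1,1,1,0)! = 1  (running 1)
  +(−1)^1/∏(1,0,0,0,2,1)! = -1/2  (running 1/2)
⟨..|..⟩ = √(4/15)·(1/2) = +0.258199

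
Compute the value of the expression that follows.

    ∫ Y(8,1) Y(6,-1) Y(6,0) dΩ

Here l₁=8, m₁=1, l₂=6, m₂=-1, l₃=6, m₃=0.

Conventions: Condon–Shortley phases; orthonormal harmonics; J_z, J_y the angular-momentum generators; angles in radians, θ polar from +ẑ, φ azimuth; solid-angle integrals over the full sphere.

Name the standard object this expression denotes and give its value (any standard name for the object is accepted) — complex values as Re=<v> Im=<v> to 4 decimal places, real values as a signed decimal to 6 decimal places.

Gaunt coefficient, -0.075007

This is a Gaunt coefficient — the integral of a triple product of spherical harmonics over the sphere.
Rules hold: Σm=0, L=20 even, 2≤6≤14.
N = 17·13·13 = 2873
Δ = 8!·8!·4!/21! = 1/1309458150
Racah Σ t=2..6: t=2:+1/49766400 t=3:−1/3110400 t=4:+1/1327104 t=5:−1/3110400 t=6:+1/49766400 = 1/6635520
⇒ 3j(8 6 6; 0 0 0)² = 350/46189, sgn +1
Racah Σ t=1..5: t=1:−1/174182400 t=2:+1/6220800 t=3:−1/1658880 t=4:+1/2488320 t=5:−1/24883200 = -1/11612160
⇒ 3j(8 6 6; 1 -1 0)² = 150/46189, sgn -1
4πI² = N·(3j₀)²·(3jₘ)² = 52500/742577
I = -1·√(0.0706997/4π) = -0.07500738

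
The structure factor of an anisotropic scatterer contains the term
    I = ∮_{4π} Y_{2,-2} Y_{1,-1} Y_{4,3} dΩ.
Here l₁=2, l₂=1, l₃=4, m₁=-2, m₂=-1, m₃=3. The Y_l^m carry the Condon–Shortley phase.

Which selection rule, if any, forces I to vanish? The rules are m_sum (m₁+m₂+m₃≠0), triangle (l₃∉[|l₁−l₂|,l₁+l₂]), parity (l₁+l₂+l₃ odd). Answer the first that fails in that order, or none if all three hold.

Σmᵢ = 0  ✓
l₃∈[|l₁−l₂|,l₁+l₂]=[1,3] required, l₃=4 fails  ✗
Σlᵢ = 7 ⇒ odd

triangle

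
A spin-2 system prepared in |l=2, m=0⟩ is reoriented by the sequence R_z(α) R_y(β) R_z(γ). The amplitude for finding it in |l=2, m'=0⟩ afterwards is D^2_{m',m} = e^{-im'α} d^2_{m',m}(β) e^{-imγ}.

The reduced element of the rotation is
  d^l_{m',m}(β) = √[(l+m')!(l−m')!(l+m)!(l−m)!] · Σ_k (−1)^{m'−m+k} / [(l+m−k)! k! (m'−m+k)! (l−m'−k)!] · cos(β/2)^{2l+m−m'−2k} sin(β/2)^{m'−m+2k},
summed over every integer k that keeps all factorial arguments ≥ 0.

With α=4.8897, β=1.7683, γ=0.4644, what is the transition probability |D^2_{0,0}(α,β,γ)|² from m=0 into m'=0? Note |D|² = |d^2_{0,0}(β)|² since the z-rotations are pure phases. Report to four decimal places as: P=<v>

P=0.1956

D^2_{0,0}(4.8897,1.7683,0.4644) = e^{-i·0·4.8897}·d^2_{0,0}(1.7683)·e^{-i·0·0.4644}. Compute d first:
With c≡cos(β/2)=0.633947 and s≡sin(β/2)=0.773376, N=[2·2·2·2]^{1/2}=4.000000
k: max(0,(0)−(0))=0 … min(2+(0),2−(0))=2
  k=0: (−1)^0·4.0000/(4)·0.6339^4·0.7734^0 = +0.161515
  k=1: (−1)^1·4.0000/(1)·0.6339^2·0.7734^2 = -0.961497
  k=2: (−1)^2·4.0000/(4)·0.6339^0·0.7734^4 = +0.357737
d^2_{0,0}(1.7683) = +0.161515 -0.961497 +0.357737 = -0.442245
|D^2_{0,0}|² = |d^2_{0,0}(β)|² = (-0.442245)² = 0.195581 (the z-rotation phases have unit modulus)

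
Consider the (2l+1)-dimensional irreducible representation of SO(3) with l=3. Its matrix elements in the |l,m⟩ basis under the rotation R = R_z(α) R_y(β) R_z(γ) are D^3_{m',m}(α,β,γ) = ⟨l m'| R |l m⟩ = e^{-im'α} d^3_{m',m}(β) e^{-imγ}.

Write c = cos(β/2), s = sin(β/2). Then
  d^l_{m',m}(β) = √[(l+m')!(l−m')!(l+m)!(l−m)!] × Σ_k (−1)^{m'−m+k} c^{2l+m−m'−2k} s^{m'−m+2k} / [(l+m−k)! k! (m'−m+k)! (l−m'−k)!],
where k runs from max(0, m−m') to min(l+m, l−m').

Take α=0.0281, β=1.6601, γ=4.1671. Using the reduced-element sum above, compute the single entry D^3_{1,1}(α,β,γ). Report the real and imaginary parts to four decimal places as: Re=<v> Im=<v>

First d^3_{1,1}(β=1.6601), then the phase factors e^{-i(1)α} and e^{-i(1)γ}:
c=cos(1.660100/2)=0.674839, s=sin(1.660100/2)=0.737965; N=√[24·2·24·2]=48.000000
Admissible k: 0..2 (factorial args all ≥0)
  k=0: (−1)^0·48.0000/(48)·0.6748^6·0.7380^0 = +0.094450
  k=1: (−1)^1·48.0000/(6)·0.6748^4·0.7380^2 = -0.903570
  k=2: (−1)^2·48.0000/(8)·0.6748^2·0.7380^4 = +0.810391
d^3_{1,1}(1.6601) = +0.094450 -0.903570 +0.810391 = +0.001271
Attach z-rotation phases: D = e^{-i(1)(0.0281)}·(+0.001271)·e^{-i(1)(4.1671)} = -0.000628+0.001104i

Re=-0.0006 Im=0.0011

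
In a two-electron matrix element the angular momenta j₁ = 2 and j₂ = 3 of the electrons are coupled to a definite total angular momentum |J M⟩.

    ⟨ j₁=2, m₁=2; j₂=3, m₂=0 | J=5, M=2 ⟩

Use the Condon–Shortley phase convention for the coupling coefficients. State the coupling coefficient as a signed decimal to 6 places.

+√(1/6) ≈ +0.408248

j₁+j₂−J=0  J+j₁−j₂=4  J−j₁+j₂=6  j₁+j₂+J+1=11
(j₁±m₁, j₂±m₂, J±M) = (4,0,3,3,7,3)
P² = 124416
sum k=0..0:
  [0] +1/864 = 1/864
S = 1/864
C² = P²·S² = 1/6 ; C = +0.408248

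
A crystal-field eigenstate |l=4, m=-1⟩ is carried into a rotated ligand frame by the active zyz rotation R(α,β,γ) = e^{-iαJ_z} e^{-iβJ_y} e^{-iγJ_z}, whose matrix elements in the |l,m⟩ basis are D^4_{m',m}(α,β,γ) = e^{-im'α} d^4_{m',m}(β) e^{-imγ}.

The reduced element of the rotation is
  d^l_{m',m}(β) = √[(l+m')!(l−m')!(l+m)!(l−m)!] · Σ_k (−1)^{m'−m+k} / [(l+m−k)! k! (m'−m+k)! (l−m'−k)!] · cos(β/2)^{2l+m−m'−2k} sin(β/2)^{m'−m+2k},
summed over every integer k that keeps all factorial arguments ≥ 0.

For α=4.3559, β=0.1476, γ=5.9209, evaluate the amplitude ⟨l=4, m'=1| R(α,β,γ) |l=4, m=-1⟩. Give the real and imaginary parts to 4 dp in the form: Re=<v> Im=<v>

Re=0.0003 Im=0.0526

First d^4_{1,-1}(β=0.1476), then the phase factors e^{-i(1)α} and e^{-i(-1)γ}:
c=cos(0.147600/2)=0.997278, s=sin(0.147600/2)=0.073733; N=√[120·6·6·120]=720.000000
The bounds max(0,m−m')=0 and min(l+m,l−m')=3 give 4 terms
  k=0: (−1)^2·720.0000/(72)·0.9973^6·0.0737^2 = +0.053484
  k=1: (−1)^3·720.0000/(24)·0.9973^4·0.0737^4 = -0.000877
  k=2: (−1)^4·720.0000/(48)·0.9973^2·0.0737^6 = +0.000002
  k=3: (−1)^5·720.0000/(720)·0.9973^0·0.0737^8 = -0.000000
d^4_{1,-1}(0.1476) = +0.053484 -0.000877 +0.000002 -0.000000 = +0.052609
Phases: e^{-i·(1)·4.3559}=-0.348986+0.937128i, e^{-i·(-1)·5.9209}=+0.935089-0.354412i ⇒ D=+0.000305+0.052608i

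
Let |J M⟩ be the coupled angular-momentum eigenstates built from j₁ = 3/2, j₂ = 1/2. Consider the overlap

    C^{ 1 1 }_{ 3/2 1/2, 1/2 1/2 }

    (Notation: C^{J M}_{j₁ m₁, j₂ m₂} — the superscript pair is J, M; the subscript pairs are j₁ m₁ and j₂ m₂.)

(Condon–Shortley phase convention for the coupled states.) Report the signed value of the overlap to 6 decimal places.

-0.500000  (= −√(1/4))

√[3·1!2!0!/4! · 2!1!1!0!2!0!] = √(1)
  +(−1)^1/∏(1,0,0,0,2,0)! = -1/2  (running -1/2)
⟨..|..⟩ = √(1)·(-1/2) = -0.500000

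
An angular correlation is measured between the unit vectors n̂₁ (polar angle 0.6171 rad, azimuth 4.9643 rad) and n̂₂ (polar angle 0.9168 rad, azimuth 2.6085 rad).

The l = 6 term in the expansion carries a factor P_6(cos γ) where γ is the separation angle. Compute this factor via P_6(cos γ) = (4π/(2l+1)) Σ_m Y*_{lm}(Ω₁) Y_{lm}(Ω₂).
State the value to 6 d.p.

-0.136085

Summing Y*_{l m}(θ₁,φ₁)·Y_{l m}(θ₂,φ₂) over m ∈ [−6, 6]; prefactor 4π/(2·6+1) = 0.966644:
  term(m=-6) = 0.00001 + 0.00219j   from Y*(Ω₁)=-0.00108 - 0.01811j, Y(Ω₂)=-0.12054 - 0.00687j
  term(m=-5) = 0.02004 - 0.02011j   from Y*(Ω₁)=0.08430 - 0.02712j, Y(Ω₂)=0.28493 - 0.14694j
  term(m=-4) = -0.10986 + 0.00017j   from Y*(Ω₁)=0.13491 + 0.21368j, Y(Ω₂)=-0.23151 + 0.36798j
  term(m=-3) = 0.06676 + 0.06660j   from Y*(Ω₁)=-0.30475 + 0.32339j, Y(Ω₂)=0.00604 - 0.21212j
  term(m=-2) = 0.00007 + 0.09265j   from Y*(Ω₁)=-0.34642 - 0.19097j, Y(Ω₂)=-0.11323 - 0.20502j
  term(m=-1) = -0.01535 + 0.01536j   from Y*(Ω₁)=-0.01719 + 0.06678j, Y(Ω₂)=0.27117 + 0.16001j
  term(m=+0) = -0.06410 + 0.00000j   from Y*(Ω₁)=-0.41603 + 0.00000j, Y(Ω₂)=0.15408 + 0.00000j
  term(m=+1) = -0.01535 - 0.01536j   from Y*(Ω₁)=0.01719 + 0.06678j, Y(Ω₂)=-0.27117 + 0.16001j
  term(m=+2) = 0.00007 - 0.09265j   from Y*(Ω₁)=-0.34642 + 0.19097j, Y(Ω₂)=-0.11323 + 0.20502j
  term(m=+3) = 0.06676 - 0.06660j   from Y*(Ω₁)=0.30475 + 0.32339j, Y(Ω₂)=-0.00604 - 0.21212j
  term(m=+4) = -0.10986 - 0.00017j   from Y*(Ω₁)=0.13491 - 0.21368j, Y(Ω₂)=-0.23151 - 0.36798j
  term(m=+5) = 0.02004 + 0.02011j   from Y*(Ω₁)=-0.08430 - 0.02712j, Y(Ω₂)=-0.28493 - 0.14694j
  term(m=+6) = 0.00001 - 0.00219j   from Y*(Ω₁)=-0.00108 + 0.01811j, Y(Ω₂)=-0.12054 + 0.00687j
Σ over m = -0.14078 + 0.00000j; ×(4π/13) → -0.13608 + 0.00000j. Real part: -0.136085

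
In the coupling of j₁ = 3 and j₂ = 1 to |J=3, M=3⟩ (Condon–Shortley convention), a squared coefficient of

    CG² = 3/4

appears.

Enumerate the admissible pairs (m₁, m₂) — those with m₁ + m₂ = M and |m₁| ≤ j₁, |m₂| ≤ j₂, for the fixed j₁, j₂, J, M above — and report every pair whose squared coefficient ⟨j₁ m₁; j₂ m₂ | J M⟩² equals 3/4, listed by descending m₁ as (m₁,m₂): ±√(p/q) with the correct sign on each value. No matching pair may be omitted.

(3,0): +√(3/4)

Admissible pairs with m₁+m₂ = M = 3: (2,1), (3,0)
  (m₁,m₂)=(3,0): CG² = 3/4, CG = +√(3/4)   ← matches the target
  (m₁,m₂)=(2,1): CG² = 1/4, CG = −√(1/4)
Pairs with CG² = 3/4: (3,0): +√(3/4)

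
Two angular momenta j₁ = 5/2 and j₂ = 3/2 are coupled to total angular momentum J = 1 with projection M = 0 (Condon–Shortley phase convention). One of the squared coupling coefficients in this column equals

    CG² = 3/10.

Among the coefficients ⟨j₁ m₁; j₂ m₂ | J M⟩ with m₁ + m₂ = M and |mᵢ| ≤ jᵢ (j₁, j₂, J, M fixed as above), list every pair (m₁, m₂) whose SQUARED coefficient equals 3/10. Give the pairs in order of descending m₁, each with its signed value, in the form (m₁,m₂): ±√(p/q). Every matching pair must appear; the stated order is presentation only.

Admissible pairs with m₁+m₂ = M = 0: (-3/2,3/2), (-1/2,1/2), (1/2,-1/2), (3/2,-3/2)
  (m₁,m₂)=(3/2,-3/2): CG² = 1/5, CG = +√(1/5)
  (m₁,m₂)=(1/2,-1/2): CG² = 3/10, CG = −√(3/10)   ← matches the target
  (m₁,m₂)=(-1/2,1/2): CG² = 3/10, CG = +√(3/10)   ← matches the target
  (m₁,m₂)=(-3/2,3/2): CG² = 1/5, CG = −√(1/5)
Pairs with CG² = 3/10: (1/2,-1/2): −√(3/10); (-1/2,1/2): +√(3/10)

(1/2,-1/2): −√(3/10); (-1/2,1/2): +√(3/10)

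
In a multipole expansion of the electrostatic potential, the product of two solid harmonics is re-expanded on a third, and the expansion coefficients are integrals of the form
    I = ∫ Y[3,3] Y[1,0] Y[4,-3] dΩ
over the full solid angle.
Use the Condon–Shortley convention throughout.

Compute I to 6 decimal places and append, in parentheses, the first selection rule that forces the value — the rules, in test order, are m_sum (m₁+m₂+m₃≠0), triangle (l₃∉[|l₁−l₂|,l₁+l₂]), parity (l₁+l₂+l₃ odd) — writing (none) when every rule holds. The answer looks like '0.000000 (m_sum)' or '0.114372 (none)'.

-0.162868 (none)

m-sum 0 ✓  L=8 even ✓  2≤4≤4 ✓
Π(2lᵢ+1) = 7×3×9 = 189
triangle coeff Δ(3,1,4) = 1/252
Σ_t [0,0]: t=0:+1/36 = 1/36
(3j)²=4/63 [(3 1 4; 0 0 0)], sign=+1
Σ_t [0,0]: t=0:+1/720 = 1/720
(3j)²=1/36 [(3 1 4; 3 0 -3)], sign=-1
⇒ 4πI² = 1/3
I = (-1)√(1/3/(4π)) = -0.16286750
No selection rule forces the value: the integral is nonzero (none).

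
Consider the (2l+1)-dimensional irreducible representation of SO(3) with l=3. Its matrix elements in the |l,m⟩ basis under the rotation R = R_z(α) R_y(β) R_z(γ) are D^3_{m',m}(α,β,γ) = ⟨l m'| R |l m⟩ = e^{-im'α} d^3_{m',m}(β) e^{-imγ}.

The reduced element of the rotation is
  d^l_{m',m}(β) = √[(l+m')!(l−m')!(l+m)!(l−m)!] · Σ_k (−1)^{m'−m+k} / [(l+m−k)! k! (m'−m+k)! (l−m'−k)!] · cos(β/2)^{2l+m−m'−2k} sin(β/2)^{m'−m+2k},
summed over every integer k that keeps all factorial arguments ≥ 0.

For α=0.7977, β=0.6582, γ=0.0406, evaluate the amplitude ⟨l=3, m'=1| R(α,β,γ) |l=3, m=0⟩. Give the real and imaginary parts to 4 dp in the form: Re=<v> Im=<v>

D^3_{1,0}(0.7977,0.6582,0.0406) = e^{-i·1·0.7977}·d^3_{1,0}(0.6582)·e^{-i·0·0.0406}. Compute d first:
Half-angle: c=0.946334, s=0.323191. N=√(24·2·6·6)=41.569219
k∈{0,1,2} keeps every argument non-negative
  k=0: (−1)^1·41.5692/(12)·0.9463^5·0.3232^1 = -0.849712
  k=1: (−1)^2·41.5692/(4)·0.9463^3·0.3232^3 = +0.297320
  k=2: (−1)^3·41.5692/(12)·0.9463^1·0.3232^5 = -0.011559
d^3_{1,0}(0.6582) = -0.849712 +0.297320 -0.011559 = -0.563951
Attach z-rotation phases: D = e^{-i(1)(0.7977)}·(-0.563951)·e^{-i(0)(0.0406)} = -0.393838+0.403649i

Re=-0.3938 Im=0.4036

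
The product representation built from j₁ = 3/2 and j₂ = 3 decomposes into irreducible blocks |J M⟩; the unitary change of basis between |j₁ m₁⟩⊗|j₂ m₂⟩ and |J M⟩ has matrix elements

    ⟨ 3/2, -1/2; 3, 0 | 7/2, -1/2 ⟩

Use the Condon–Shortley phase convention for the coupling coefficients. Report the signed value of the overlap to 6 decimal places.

−√(2/21) = -0.308607

√[8·1!2!5!/9! · 1!2!3!3!3!4!] = √(384/7)
  +(−1)^0/∏(0,1,2,3,0,2)! = 1/24  (running 1/24)
  +(−1)^1/∏(1,0,1,2,1,3)! = -1/12  (running -1/24)
⟨..|..⟩ = √(384/7)·(-1/24) = -0.308607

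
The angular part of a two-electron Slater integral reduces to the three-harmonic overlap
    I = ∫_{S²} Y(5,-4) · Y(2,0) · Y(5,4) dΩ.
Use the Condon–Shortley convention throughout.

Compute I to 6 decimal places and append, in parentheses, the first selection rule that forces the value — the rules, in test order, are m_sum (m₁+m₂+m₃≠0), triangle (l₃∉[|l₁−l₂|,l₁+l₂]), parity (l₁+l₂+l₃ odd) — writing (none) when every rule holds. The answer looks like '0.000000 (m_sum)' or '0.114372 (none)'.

-0.097044 (none)

Checks pass: Σm=0; 12 even; l₃=5∈[3,7].
(2·5+1)(2·2+1)(2·5+1) = 605
Δ: 2! 8! 2! / 13! → 1/38610
sum: t=0:+1/2880 t=1:−1/576 t=2:+1/2880 = -1/960
3j²(5 2 5; 0 0 0) = Δ·Π!·Σ² = 10/429  (sign +1)
sum: t=1:−1/40320 t=2:+1/20160 = 1/40320
3j²(5 2 5; -4 0 4) = Δ·Π!·Σ² = 6/715  (sign -1)
combine: 4πI² = 605·10/429·6/715 = 20/169
take √, sign -1: I = -0.09704356
No selection rule forces the value: the integral is nonzero (none).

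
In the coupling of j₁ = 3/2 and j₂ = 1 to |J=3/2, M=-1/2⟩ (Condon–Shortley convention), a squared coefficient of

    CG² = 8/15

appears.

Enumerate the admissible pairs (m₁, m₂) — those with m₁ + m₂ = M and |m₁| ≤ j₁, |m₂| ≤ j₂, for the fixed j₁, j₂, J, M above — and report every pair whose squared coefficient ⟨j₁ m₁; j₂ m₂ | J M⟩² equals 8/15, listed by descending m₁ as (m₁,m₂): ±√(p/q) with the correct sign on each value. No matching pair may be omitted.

(1/2,-1): +√(8/15)

Admissible pairs with m₁+m₂ = M = -1/2: (-3/2,1), (-1/2,0), (1/2,-1)
  (m₁,m₂)=(1/2,-1): CG² = 8/15, CG = +√(8/15)   ← matches the target
  (m₁,m₂)=(-1/2,0): CG² = 1/15, CG = −√(1/15)
  (m₁,m₂)=(-3/2,1): CG² = 2/5, CG = −√(2/5)
Pairs with CG² = 8/15: (1/2,-1): +√(8/15)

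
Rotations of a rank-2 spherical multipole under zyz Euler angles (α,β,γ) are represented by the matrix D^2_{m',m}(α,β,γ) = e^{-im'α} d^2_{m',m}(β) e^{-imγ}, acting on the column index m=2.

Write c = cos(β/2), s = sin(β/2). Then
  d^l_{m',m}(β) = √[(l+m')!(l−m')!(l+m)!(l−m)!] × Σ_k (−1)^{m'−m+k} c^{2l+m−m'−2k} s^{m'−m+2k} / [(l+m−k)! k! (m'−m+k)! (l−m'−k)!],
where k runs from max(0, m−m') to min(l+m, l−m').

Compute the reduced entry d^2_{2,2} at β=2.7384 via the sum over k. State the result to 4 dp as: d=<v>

d^2_{2,2}(β=2.7384) via the finite sum:
With c≡cos(β/2)=0.200234 and s≡sin(β/2)=0.979748, N=[24·1·24·1]^{1/2}=24.000000
Admissible k: 0..0 (factorial args all ≥0)
  k=0: (−1)^0·24.0000/(24)·0.2002^4·0.9797^0 = +0.001607
d^2_{2,2}(2.7384) = +0.001607

d=0.0016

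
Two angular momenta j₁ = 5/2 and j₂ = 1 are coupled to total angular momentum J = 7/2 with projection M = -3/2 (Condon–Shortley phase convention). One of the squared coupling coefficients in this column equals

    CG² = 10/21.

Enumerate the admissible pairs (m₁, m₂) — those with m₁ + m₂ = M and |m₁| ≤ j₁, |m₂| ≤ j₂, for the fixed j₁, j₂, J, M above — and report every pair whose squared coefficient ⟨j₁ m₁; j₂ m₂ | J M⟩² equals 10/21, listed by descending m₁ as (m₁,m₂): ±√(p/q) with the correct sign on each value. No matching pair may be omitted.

(-1/2,-1): +√(10/21); (-3/2,0): +√(10/21)

Admissible pairs with m₁+m₂ = M = -3/2: (-5/2,1), (-3/2,0), (-1/2,-1)
  (m₁,m₂)=(-1/2,-1): CG² = 10/21, CG = +√(10/21)   ← matches the target
  (m₁,m₂)=(-3/2,0): CG² = 10/21, CG = +√(10/21)   ← matches the target
  (m₁,m₂)=(-5/2,1): CG² = 1/21, CG = +√(1/21)
Pairs with CG² = 10/21: (-1/2,-1): +√(10/21); (-3/2,0): +√(10/21)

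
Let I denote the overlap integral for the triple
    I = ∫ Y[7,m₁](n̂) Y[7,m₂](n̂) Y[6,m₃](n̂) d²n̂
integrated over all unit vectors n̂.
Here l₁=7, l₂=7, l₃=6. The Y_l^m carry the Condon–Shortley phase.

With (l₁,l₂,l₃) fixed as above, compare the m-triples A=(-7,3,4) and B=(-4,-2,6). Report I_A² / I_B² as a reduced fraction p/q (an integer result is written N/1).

975/1232

Same 7,7,6: normalisation and zero-m 3j drop out of the ratio.
A: Δ: 8! 6! 6! / 21! → 1/2444321880; sum: t=8:+1/1393459200 = 1/1393459200; 3j²(7 7 6; -7 3 4) = Δ·Π!·Σ² = 15/1292  (sign +1)
B: Δ: 8! 6! 6! / 21! → 1/2444321880; sum: t=5:−1/373248000 = -1/373248000; 3j²(7 7 6; -4 -2 6) = Δ·Π!·Σ² = 308/20995  (sign -1)
I_A²/I_B² = (15/1292)/(308/20995) = 975/1232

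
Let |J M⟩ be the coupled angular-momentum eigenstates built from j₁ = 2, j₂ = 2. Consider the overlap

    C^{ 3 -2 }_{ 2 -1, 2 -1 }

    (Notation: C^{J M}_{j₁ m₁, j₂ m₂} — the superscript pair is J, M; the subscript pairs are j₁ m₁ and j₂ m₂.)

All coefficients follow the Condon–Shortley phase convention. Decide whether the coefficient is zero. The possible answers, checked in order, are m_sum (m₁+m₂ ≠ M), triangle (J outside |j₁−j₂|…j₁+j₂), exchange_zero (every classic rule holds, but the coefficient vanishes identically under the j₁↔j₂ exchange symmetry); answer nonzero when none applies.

exchange_zero

m-sum: m₁+m₂ = -1+(-1) = -2, M = -2  ✓
triangle: |j₁−j₂| = 0 ≤ J = 3 ≤ j₁+j₂ = 4  ✓
exchange: j₁=j₂ and m₁=m₂, and (−1)^(j₁+j₂−J) = (−1)^1 = −1 forces ⟨j₁m₁;j₂m₂|JM⟩ = −⟨j₂m₂;j₁m₁|JM⟩ = −⟨j₁m₁;j₂m₂|JM⟩ ⇒ the coefficient vanishes identically
Racah sum check: Σ_k collapses to 0 ⇒ CG = 0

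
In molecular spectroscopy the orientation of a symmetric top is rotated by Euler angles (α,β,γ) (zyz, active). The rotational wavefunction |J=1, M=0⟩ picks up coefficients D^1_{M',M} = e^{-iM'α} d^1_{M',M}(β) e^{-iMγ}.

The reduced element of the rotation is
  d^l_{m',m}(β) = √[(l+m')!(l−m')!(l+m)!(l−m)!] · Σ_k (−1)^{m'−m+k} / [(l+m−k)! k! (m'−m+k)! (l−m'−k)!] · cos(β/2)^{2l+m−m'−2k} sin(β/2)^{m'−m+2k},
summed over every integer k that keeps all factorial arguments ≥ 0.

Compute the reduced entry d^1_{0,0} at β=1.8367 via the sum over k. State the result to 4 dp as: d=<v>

d=-0.2628

d^1_{0,0}(β=1.8367) via the finite sum:
With c≡cos(β/2)=0.607132 and s≡sin(β/2)=0.794601, N=[1·1·1·1]^{1/2}=1.000000
k∈{0,1} keeps every argument non-negative
  k=0: (−1)^0·1.0000/(1)·0.6071^2·0.7946^0 = +0.368609
  k=1: (−1)^1·1.0000/(1)·0.6071^0·0.7946^2 = -0.631391
d^1_{0,0}(1.8367) = +0.368609 -0.631391 = -0.262781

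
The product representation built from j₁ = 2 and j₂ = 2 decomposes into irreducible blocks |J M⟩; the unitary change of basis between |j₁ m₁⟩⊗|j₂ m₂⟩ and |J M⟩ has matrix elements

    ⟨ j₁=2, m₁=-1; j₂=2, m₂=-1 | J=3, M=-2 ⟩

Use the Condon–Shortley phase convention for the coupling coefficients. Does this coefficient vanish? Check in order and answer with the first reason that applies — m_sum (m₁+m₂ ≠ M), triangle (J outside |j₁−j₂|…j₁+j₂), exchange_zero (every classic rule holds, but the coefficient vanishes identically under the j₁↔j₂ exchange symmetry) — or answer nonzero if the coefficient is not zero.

m-sum: m₁+m₂ = -1+(-1) = -2, M = -2  ✓
triangle: |j₁−j₂| = 0 ≤ J = 3 ≤ j₁+j₂ = 4  ✓
exchange: j₁=j₂ and m₁=m₂, and (−1)^(j₁+j₂−J) = (−1)^1 = −1 forces ⟨j₁m₁;j₂m₂|JM⟩ = −⟨j₂m₂;j₁m₁|JM⟩ = −⟨j₁m₁;j₂m₂|JM⟩ ⇒ the coefficient vanishes identically
Racah sum check: Σ_k collapses to 0 ⇒ CG = 0

exchange_zero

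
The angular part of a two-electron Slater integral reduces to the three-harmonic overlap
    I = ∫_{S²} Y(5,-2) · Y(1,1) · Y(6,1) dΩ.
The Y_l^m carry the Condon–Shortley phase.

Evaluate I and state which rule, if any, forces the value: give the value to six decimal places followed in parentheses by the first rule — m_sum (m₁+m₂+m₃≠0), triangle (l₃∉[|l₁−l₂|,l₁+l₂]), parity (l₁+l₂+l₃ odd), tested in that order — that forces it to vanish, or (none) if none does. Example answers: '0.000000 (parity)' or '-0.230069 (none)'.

m-sum 0 ✓  L=12 even ✓  4≤6≤6 ✓
Π(2lᵢ+1) = 11×3×13 = 429
triangle coeff Δ(5,1,6) = 1/858
Σ_t [0,0]: t=0:+1/14400 = 1/14400
(3j)²=6/143 [(5 1 6; 0 0 0)], sign=+1
Σ_t [0,0]: t=0:+1/60480 = 1/60480
(3j)²=5/429 [(5 1 6; -2 1 1)], sign=-1
⇒ 4πI² = 30/143
I = (-1)√(30/143/(4π)) = -0.12920749
No selection rule forces the value: the integral is nonzero (none).

-0.129207 (none)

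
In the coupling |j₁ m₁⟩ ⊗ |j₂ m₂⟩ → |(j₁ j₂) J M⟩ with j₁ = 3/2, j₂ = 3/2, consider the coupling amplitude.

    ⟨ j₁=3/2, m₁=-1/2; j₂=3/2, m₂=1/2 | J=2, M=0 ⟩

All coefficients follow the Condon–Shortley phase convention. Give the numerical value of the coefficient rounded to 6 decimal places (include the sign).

√[5·1!2!2!/6! · 1!2!2!1!2!2!] = √(4/9)
  +(−1)^0/∏(0,1,2,2,0,0)! = 1/4  (running 1/4)
  +(−1)^1/∏(1,0,1,1,1,1)! = -1  (running -3/4)
⟨..|..⟩ = √(4/9)·(-3/4) = -0.500000

−√(1/4) = -0.500000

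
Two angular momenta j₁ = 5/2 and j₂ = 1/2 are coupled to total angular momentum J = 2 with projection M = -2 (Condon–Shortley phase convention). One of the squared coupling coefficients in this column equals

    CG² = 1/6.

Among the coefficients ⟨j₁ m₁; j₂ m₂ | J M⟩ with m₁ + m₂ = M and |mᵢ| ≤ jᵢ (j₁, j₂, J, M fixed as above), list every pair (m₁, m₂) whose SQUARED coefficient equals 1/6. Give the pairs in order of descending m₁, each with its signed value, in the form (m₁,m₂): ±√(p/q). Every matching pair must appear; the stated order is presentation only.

(-3/2,-1/2): +√(1/6)

Admissible pairs with m₁+m₂ = M = -2: (-5/2,1/2), (-3/2,-1/2)
  (m₁,m₂)=(-3/2,-1/2): CG² = 1/6, CG = +√(1/6)   ← matches the target
  (m₁,m₂)=(-5/2,1/2): CG² = 5/6, CG = −√(5/6)
Pairs with CG² = 1/6: (-3/2,-1/2): +√(1/6)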